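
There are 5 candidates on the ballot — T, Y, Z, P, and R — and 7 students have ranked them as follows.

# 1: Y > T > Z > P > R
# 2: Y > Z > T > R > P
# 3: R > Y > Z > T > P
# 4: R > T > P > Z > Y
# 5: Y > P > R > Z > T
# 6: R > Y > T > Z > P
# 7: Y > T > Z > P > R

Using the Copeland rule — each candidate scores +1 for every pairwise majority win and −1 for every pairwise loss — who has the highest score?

Pairwise results:
  T vs Y: Y wins 6–1.
  T vs Z: T wins 4–3.
  T vs P: T wins 6–1.
  T vs R: R wins 4–3.
  Y vs Z: Y wins 6–1.
  Y vs P: Y wins 6–1.
  Y vs R: Y wins 4–3.
  Z vs P: Z wins 5–2.
  Z vs R: R wins 4–3.
  P vs R: R wins 4–3.
Copeland scores (wins − losses):
  T: 2 − 2 = 0
  Y: 4 − 0 = 4
  Z: 1 − 3 = -2
  P: 0 − 4 = -4
  R: 3 − 1 = 2
Y has the best Copeland score.

Y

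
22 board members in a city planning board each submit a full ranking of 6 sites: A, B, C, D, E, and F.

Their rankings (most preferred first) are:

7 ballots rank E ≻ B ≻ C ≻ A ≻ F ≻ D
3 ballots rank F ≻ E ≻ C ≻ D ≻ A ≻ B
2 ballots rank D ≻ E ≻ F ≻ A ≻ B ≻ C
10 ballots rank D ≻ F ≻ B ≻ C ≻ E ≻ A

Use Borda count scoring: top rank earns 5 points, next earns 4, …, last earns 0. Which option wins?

F

Borda scores:
  A: 7·2 + 3·1 + 2·2 + 10·0 = 21
  B: 7·4 + 3·0 + 2·1 + 10·3 = 60
  C: 7·3 + 3·3 + 2·0 + 10·2 = 50
  D: 7·0 + 3·2 + 2·5 + 10·5 = 66
  E: 7·5 + 3·4 + 2·4 + 10·1 = 65
  F: 7·1 + 3·5 + 2·3 + 10·4 = 68
F has the highest total.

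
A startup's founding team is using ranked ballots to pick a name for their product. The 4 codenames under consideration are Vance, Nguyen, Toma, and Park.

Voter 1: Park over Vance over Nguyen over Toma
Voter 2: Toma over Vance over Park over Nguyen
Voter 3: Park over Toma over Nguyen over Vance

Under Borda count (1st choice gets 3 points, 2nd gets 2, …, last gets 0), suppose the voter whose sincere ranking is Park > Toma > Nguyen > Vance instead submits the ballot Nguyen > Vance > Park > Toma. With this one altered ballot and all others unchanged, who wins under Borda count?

Borda totals with the altered ballot: Vance 6, Nguyen 4, Toma 3, Park 5.
The switch changes the winner from Park to Vance.

Vance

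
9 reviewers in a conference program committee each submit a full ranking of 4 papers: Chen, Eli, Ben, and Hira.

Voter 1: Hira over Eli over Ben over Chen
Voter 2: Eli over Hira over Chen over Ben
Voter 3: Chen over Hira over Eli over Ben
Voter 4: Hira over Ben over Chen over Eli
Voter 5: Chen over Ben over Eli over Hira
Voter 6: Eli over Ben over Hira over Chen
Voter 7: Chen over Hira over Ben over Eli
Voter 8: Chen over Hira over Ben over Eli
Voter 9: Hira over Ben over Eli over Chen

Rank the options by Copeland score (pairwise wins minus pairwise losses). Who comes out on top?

Hira

Pairwise results:
  Chen vs Eli: Chen wins 5–4.
  Chen vs Ben: Chen wins 5–4.
  Chen vs Hira: Hira wins 5–4.
  Eli vs Ben: Ben wins 5–4.
  Eli vs Hira: Hira wins 6–3.
  Ben vs Hira: Hira wins 7–2.
Copeland scores (wins − losses):
  Chen: 2 − 1 = 1
  Eli: 0 − 3 = -3
  Ben: 1 − 2 = -1
  Hira: 3 − 0 = 3
Hira has the best Copeland score.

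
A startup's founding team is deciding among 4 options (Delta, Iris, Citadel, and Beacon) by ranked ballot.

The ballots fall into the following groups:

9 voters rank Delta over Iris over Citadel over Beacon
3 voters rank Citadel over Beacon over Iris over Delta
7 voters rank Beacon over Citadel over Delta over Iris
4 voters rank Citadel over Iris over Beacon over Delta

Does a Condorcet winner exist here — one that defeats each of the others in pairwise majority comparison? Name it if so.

Citadel

Head-to-head results (23 voters total):
Delta vs Iris: Delta wins 16–7.
Delta vs Citadel: Citadel wins 14–9.
Delta vs Beacon: Beacon wins 14–9.
Iris vs Citadel: Citadel wins 14–9.
Iris vs Beacon: Iris wins 13–10.
Citadel vs Beacon: Citadel wins 16–7.
Citadel beats each rival — Delta (14–9), Iris (14–9), Beacon (16–7) — so Citadel is the Condorcet winner.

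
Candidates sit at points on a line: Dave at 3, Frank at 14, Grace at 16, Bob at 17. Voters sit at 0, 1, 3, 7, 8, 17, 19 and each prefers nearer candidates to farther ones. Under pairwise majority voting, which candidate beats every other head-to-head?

Dave

With single-peaked preferences on a line, the Condorcet winner is the candidate closest to the median voter.
The median voter (position 7) is closest to Dave at 3.
Check: Dave vs Bob — voters closer to Dave: 5 of 7.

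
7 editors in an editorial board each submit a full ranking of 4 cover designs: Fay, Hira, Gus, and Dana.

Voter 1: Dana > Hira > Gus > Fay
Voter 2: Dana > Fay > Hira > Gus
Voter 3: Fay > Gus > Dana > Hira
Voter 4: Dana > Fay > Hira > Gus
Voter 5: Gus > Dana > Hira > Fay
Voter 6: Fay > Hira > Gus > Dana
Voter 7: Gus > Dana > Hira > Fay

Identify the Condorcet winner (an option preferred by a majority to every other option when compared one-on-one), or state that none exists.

No Condorcet winner

Head-to-head results (7 voters total):
Fay vs Hira: Fay wins 4–3.
Fay vs Gus: Fay wins 4–3.
Fay vs Dana: Dana wins 5–2.
Hira vs Gus: Hira wins 4–3.
Hira vs Dana: Dana wins 6–1.
Gus vs Dana: Gus wins 4–3.
No candidate beats all others: Fay beats Gus beats Dana beats Fay, a majority cycle.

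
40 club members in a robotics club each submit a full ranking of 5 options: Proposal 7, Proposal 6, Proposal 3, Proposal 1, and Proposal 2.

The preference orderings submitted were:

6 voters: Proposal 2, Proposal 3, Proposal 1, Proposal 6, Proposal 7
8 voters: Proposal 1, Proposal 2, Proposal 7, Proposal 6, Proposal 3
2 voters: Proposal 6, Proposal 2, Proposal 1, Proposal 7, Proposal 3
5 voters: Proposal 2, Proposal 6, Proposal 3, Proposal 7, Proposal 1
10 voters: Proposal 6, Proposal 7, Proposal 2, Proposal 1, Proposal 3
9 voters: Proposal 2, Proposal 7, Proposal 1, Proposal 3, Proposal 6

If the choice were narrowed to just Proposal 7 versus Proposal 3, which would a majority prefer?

Proposal 7

Ballots ranking Proposal 7 above Proposal 3: 8+2+10+9 = 29.
Ballots ranking Proposal 3 above Proposal 7: 6+5 = 11.
Proposal 7 wins the head-to-head, 29–11.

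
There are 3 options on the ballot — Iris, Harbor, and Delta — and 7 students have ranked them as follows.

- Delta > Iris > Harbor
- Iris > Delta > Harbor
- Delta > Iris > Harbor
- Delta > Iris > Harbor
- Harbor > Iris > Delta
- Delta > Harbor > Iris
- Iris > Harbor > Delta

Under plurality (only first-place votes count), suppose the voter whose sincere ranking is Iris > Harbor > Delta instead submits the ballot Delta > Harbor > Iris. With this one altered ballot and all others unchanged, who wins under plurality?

Delta

First-place totals with the altered ballot: Iris 1, Harbor 1, Delta 5.
The winner is unchanged: still Delta.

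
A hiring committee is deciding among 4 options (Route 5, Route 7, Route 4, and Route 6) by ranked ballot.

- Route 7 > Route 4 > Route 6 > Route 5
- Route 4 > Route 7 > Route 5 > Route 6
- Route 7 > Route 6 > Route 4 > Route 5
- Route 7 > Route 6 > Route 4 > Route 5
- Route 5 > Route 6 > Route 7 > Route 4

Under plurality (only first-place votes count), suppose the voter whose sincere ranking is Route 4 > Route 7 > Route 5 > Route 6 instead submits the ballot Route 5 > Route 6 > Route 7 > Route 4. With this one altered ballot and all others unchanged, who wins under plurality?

Route 7

First-place totals with the altered ballot: Route 5 2, Route 7 3, Route 4 0, Route 6 0.
The winner is unchanged: still Route 7.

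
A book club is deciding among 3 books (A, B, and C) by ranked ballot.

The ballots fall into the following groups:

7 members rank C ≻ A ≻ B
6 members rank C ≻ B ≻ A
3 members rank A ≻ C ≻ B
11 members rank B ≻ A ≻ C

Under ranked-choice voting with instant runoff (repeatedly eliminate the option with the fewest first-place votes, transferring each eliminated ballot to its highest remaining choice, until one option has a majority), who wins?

Round 1: C 13, B 11, A 3. A has the fewest and is eliminated.
Round 2: C 16, B 11. C has a majority.

C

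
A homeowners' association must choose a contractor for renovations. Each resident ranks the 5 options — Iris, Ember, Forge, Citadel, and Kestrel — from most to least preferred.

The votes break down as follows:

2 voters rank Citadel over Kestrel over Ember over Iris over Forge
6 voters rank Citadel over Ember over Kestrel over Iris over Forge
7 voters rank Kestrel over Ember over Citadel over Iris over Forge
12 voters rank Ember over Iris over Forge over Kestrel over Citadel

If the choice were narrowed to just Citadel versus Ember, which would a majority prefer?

Ballots ranking Citadel above Ember: 2+6 = 8.
Ballots ranking Ember above Citadel: 7+12 = 19.
Ember wins the head-to-head, 19–8.

Ember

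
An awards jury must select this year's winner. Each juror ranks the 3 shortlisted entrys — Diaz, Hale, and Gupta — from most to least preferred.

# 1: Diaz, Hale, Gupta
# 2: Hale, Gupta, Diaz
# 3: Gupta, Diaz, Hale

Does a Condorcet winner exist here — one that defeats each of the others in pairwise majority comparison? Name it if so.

There is no Condorcet winner

Head-to-head results (3 voters total):
Diaz vs Hale: Diaz wins 2–1.
Diaz vs Gupta: Gupta wins 2–1.
Hale vs Gupta: Hale wins 2–1.
No candidate beats all others: Diaz beats Hale beats Gupta beats Diaz, a majority cycle.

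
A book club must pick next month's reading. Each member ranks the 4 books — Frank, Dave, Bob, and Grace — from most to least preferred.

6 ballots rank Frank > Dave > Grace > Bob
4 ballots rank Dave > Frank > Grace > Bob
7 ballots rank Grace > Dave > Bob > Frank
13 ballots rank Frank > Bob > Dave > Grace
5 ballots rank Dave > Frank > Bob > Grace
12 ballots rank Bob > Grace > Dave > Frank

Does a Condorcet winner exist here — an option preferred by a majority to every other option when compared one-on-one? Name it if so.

Head-to-head results (47 voters total):
Frank vs Dave: Dave wins 28–19.
Frank vs Bob: Frank wins 28–19.
Frank vs Grace: Frank wins 28–19.
Dave vs Bob: Bob wins 25–22.
Dave vs Grace: Dave wins 28–19.
Bob vs Grace: Bob wins 30–17.
No candidate beats all others: Frank beats Bob beats Dave beats Frank, a majority cycle.

None — there is no Condorcet winner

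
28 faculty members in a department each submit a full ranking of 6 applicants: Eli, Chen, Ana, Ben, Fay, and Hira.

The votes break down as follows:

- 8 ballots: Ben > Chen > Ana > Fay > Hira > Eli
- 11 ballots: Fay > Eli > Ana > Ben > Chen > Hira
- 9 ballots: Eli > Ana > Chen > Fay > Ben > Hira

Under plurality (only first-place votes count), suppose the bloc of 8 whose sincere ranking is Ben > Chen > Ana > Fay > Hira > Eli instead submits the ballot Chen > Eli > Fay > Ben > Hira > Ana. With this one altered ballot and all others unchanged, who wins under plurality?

First-place totals with the altered ballot: Eli 9, Chen 8, Ana 0, Ben 0, Fay 11, Hira 0.
The winner is unchanged: still Fay.

Fay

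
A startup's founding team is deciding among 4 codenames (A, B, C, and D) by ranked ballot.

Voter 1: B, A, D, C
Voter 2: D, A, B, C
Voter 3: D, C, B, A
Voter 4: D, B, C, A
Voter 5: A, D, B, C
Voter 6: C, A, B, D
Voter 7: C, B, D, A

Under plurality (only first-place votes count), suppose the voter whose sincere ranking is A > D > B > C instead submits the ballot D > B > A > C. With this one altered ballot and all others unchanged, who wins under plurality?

First-place totals with the altered ballot: A 0, B 1, C 2, D 4.
The winner is unchanged: still D.

D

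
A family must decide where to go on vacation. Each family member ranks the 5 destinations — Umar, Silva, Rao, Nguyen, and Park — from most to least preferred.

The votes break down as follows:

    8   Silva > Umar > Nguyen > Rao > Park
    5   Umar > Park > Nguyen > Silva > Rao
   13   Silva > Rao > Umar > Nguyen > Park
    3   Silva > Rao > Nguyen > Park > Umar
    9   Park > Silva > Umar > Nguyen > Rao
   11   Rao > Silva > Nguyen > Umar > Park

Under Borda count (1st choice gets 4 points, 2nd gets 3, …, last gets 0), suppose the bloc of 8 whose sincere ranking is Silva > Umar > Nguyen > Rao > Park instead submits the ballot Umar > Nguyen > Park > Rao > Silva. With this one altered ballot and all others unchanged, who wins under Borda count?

Borda totals with the altered ballot: Umar 107, Silva 129, Rao 100, Nguyen 84, Park 70.
The winner is unchanged: still Silva.

Silva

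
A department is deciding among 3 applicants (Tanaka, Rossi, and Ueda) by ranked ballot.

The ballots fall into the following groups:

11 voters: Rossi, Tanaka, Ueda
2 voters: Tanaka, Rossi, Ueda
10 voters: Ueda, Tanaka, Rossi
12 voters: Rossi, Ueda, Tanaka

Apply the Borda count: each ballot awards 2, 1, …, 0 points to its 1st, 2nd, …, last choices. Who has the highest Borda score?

Rossi

Borda scores:
  Tanaka: 11·1 + 2·2 + 10·1 + 12·0 = 25
  Rossi: 11·2 + 2·1 + 10·0 + 12·2 = 48
  Ueda: 11·0 + 2·0 + 10·2 + 12·1 = 32
Rossi has the highest total.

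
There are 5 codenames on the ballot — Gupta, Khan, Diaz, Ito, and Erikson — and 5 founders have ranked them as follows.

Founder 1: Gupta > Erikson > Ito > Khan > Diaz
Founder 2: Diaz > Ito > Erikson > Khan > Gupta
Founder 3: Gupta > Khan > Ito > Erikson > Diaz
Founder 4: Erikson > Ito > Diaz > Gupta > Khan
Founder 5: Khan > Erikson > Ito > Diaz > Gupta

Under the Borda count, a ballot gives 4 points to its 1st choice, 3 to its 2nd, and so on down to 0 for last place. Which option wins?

Erikson

Borda scores:
  Gupta: 4 + 0 + 4 + 1 + 0 = 9
  Khan: 1 + 1 + 3 + 0 + 4 = 9
  Diaz: 0 + 4 + 0 + 2 + 1 = 7
  Ito: 2 + 3 + 2 + 3 + 2 = 12
  Erikson: 3 + 2 + 1 + 4 + 3 = 13
Erikson has the highest total.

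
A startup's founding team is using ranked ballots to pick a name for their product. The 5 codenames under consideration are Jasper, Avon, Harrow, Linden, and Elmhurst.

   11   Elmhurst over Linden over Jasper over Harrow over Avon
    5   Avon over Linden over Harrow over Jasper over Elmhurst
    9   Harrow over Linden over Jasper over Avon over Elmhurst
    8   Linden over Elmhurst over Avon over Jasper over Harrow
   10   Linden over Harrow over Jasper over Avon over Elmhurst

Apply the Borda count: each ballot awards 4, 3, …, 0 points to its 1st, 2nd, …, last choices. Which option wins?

Linden

Borda scores:
  Jasper: 11·2 + 5·1 + 9·2 + 8·1 + 10·2 = 73
  Avon: 11·0 + 5·4 + 9·1 + 8·2 + 10·1 = 55
  Harrow: 11·1 + 5·2 + 9·4 + 8·0 + 10·3 = 87
  Linden: 11·3 + 5·3 + 9·3 + 8·4 + 10·4 = 147
  Elmhurst: 11·4 + 5·0 + 9·0 + 8·3 + 10·0 = 68
Linden has the highest total.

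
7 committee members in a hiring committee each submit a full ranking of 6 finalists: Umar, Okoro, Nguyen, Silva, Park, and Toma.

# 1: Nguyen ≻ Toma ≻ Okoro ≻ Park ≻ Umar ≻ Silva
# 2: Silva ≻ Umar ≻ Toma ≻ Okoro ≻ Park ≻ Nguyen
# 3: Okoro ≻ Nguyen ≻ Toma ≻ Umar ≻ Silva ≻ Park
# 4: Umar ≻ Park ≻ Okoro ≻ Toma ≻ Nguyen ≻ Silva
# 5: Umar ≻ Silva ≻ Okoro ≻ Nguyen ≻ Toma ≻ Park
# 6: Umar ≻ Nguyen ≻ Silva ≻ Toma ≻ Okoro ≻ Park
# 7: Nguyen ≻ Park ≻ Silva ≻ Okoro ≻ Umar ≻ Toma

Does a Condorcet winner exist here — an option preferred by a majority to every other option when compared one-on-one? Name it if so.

Umar

Head-to-head results (7 voters total):
Umar vs Okoro: Umar wins 4–3.
Umar vs Nguyen: Umar wins 4–3.
Umar vs Silva: Umar wins 5–2.
Umar vs Park: Umar wins 5–2.
Umar vs Toma: Umar wins 5–2.
Okoro vs Nguyen: Okoro wins 4–3.
Okoro vs Silva: Silva wins 4–3.
Okoro vs Park: Okoro wins 5–2.
Okoro vs Toma: Okoro wins 4–3.
Nguyen vs Silva: Nguyen wins 5–2.
Nguyen vs Park: Nguyen wins 5–2.
Nguyen vs Toma: Nguyen wins 5–2.
Silva vs Park: Silva wins 4–3.
Silva vs Toma: Silva wins 4–3.
Park vs Toma: Toma wins 5–2.
Umar beats each rival — Okoro (4–3), Nguyen (4–3), Silva (5–2), Park (5–2), Toma (5–2) — so Umar is the Condorcet winner.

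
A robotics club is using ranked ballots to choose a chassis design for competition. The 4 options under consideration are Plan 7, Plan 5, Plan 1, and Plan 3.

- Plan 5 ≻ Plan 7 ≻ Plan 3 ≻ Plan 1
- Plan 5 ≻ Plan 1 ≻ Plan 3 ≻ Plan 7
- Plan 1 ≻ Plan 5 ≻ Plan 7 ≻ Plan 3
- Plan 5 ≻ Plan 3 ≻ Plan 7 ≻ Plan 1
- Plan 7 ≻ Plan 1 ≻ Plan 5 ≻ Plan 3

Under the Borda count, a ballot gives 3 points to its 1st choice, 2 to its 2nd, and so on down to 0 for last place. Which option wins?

Borda scores:
  Plan 7: 2 + 0 + 1 + 1 + 3 = 7
  Plan 5: 3 + 3 + 2 + 3 + 1 = 12
  Plan 1: 0 + 2 + 3 + 0 + 2 = 7
  Plan 3: 1 + 1 + 0 + 2 + 0 = 4
Plan 5 has the highest total.

Plan 5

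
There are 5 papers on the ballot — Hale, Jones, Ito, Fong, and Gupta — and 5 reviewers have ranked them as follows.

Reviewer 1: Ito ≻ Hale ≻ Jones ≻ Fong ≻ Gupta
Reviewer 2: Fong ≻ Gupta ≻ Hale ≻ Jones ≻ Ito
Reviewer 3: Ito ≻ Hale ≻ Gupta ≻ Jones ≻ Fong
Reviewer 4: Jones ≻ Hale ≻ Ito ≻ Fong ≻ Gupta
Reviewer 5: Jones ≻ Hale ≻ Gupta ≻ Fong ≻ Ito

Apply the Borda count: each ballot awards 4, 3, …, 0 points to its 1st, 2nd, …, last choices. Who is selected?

Borda scores:
  Hale: 3 + 2 + 3 + 3 + 3 = 14
  Jones: 2 + 1 + 1 + 4 + 4 = 12
  Ito: 4 + 0 + 4 + 2 + 0 = 10
  Fong: 1 + 4 + 0 + 1 + 1 = 7
  Gupta: 0 + 3 + 2 + 0 + 2 = 7
Hale has the highest total.

Hale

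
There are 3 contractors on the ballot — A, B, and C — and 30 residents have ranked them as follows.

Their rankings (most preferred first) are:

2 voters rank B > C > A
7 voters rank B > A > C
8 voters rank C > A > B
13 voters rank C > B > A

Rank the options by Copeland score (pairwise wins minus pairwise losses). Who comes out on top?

C

Pairwise results:
  A vs B: B wins 22–8.
  A vs C: C wins 23–7.
  B vs C: C wins 21–9.
Copeland scores (wins − losses):
  A: 0 − 2 = -2
  B: 1 − 1 = 0
  C: 2 − 0 = 2
C has the best Copeland score.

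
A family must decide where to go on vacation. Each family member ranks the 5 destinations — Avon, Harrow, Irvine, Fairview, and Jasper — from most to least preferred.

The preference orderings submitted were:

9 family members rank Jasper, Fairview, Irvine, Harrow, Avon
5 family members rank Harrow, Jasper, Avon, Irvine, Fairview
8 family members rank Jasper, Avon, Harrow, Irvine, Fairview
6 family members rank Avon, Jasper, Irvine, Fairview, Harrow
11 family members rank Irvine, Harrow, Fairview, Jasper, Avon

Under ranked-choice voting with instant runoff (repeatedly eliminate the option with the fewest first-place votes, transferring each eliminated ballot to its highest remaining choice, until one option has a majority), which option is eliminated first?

Fairview

Round 1: Jasper 17, Irvine 11, Avon 6, Harrow 5, Fairview 0. Fairview has the fewest and is eliminated.
Round 2: Jasper 17, Irvine 11, Avon 6, Harrow 5. Harrow has the fewest and is eliminated.
Round 3: Jasper 22, Irvine 11, Avon 6. Jasper has a majority.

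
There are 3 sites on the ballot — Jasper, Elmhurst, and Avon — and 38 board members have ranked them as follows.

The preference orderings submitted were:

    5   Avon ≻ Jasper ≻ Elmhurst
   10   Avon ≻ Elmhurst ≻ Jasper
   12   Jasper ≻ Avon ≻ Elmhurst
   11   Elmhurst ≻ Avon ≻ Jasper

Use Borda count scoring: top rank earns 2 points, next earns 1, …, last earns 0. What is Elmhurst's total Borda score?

32

Borda scores:
  Jasper: 5·1 + 10·0 + 12·2 + 11·0 = 29
  Elmhurst: 5·0 + 10·1 + 12·0 + 11·2 = 32
  Avon: 5·2 + 10·2 + 12·1 + 11·1 = 53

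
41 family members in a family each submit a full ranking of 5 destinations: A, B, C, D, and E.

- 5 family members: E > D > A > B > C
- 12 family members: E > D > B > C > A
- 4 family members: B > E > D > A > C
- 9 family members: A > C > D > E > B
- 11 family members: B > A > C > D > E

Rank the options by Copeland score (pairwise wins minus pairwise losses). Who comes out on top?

E

Pairwise results:
  A vs B: B wins 27–14.
  A vs C: A wins 29–12.
  A vs D: D wins 21–20.
  A vs E: E wins 21–20.
  B vs C: B wins 32–9.
  B vs D: D wins 26–15.
  B vs E: E wins 26–15.
  C vs D: D wins 21–20.
  C vs E: E wins 21–20.
  D vs E: E wins 21–20.
Copeland scores (wins − losses):
  A: 1 − 3 = -2
  B: 2 − 2 = 0
  C: 0 − 4 = -4
  D: 3 − 1 = 2
  E: 4 − 0 = 4
E has the best Copeland score.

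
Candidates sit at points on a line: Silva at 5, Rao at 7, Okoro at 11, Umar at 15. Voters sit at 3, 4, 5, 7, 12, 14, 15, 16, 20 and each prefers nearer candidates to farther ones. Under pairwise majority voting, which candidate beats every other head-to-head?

With single-peaked preferences on a line, the Condorcet winner is the candidate closest to the median voter.
The median voter (position 12) is closest to Okoro at 11.
Check: Okoro vs Umar — voters closer to Okoro: 5 of 9.

Okoro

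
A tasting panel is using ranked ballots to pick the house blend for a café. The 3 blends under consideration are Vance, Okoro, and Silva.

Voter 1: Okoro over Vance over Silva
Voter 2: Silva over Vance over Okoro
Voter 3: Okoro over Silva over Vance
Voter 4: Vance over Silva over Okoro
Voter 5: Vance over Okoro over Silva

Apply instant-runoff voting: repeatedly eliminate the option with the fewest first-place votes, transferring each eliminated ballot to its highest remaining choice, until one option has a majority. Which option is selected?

Round 1: Vance 2, Okoro 2, Silva 1. Silva has the fewest and is eliminated.
Round 2: Vance 3, Okoro 2. Vance has a majority.

Vance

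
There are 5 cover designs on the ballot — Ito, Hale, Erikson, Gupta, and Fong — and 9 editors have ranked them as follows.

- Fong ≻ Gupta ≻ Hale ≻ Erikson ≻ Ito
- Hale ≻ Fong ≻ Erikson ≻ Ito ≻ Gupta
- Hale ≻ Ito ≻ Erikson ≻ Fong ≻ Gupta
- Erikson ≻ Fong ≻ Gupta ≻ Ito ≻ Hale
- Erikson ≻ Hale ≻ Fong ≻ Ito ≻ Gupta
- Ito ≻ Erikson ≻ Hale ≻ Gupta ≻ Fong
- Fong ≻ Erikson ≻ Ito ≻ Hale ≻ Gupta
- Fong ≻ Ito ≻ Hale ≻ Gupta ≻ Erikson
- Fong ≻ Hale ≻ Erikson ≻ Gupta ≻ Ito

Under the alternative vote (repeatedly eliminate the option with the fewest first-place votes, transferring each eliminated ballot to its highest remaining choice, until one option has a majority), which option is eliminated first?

Gupta

Round 1: Fong 4, Hale 2, Erikson 2, Ito 1, Gupta 0. Gupta has the fewest and is eliminated.
Round 2: Fong 4, Hale 2, Erikson 2, Ito 1. Ito has the fewest and is eliminated.
Round 3: Fong 4, Erikson 3, Hale 2. Hale has the fewest and is eliminated.
Round 4: Fong 5, Erikson 4. Fong has a majority.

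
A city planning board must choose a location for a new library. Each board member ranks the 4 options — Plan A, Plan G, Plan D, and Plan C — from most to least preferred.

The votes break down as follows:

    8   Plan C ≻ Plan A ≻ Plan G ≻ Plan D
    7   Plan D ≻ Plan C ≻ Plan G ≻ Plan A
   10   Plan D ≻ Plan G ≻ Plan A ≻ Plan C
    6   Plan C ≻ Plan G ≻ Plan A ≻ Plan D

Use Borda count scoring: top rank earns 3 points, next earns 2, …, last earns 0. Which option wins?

Borda scores:
  Plan A: 8·2 + 7·0 + 10·1 + 6·1 = 32
  Plan G: 8·1 + 7·1 + 10·2 + 6·2 = 47
  Plan D: 8·0 + 7·3 + 10·3 + 6·0 = 51
  Plan C: 8·3 + 7·2 + 10·0 + 6·3 = 56
Plan C has the highest total.

Plan C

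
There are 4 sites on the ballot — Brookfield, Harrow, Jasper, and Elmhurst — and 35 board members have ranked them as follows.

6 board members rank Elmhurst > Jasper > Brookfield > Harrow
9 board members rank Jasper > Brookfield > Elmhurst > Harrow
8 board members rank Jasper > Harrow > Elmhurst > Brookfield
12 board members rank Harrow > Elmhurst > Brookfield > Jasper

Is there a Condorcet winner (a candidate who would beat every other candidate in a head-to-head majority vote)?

No

Head-to-head results (35 voters total):
Brookfield vs Harrow: Harrow wins 20–15.
Brookfield vs Jasper: Jasper wins 23–12.
Brookfield vs Elmhurst: Elmhurst wins 26–9.
Harrow vs Jasper: Jasper wins 23–12.
Harrow vs Elmhurst: Harrow wins 20–15.
Jasper vs Elmhurst: Elmhurst wins 18–17.
No candidate beats all others: Harrow beats Elmhurst beats Jasper beats Harrow, a majority cycle.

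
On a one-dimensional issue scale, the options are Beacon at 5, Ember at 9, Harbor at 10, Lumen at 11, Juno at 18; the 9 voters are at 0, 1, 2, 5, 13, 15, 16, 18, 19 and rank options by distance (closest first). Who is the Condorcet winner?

Lumen

With single-peaked preferences on a line, the Condorcet winner is the candidate closest to the median voter.
The median voter (position 13) is closest to Lumen at 11.
Check: Lumen vs Juno — voters closer to Lumen: 5 of 9.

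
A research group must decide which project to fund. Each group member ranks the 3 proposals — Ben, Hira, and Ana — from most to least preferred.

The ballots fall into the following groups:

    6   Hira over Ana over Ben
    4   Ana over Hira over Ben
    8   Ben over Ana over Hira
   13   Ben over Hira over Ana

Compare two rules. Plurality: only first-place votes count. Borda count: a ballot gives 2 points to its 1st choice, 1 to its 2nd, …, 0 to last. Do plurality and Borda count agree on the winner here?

Yes

Plurality first-place counts: Ben 21, Hira 6, Ana 4 → Ben.
Borda totals: Ben 42, Hira 29, Ana 22 → Ben.
The two rules agree on Ben.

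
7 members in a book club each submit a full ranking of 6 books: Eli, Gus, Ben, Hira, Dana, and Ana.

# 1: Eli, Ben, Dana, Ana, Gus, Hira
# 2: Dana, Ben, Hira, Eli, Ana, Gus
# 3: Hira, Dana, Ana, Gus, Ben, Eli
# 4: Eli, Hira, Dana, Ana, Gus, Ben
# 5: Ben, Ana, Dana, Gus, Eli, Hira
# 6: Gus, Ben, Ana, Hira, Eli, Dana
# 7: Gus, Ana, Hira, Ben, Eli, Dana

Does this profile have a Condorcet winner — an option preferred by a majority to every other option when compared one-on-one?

Head-to-head results (7 voters total):
Eli vs Gus: Gus wins 4–3.
Eli vs Ben: Ben wins 5–2.
Eli vs Hira: Hira wins 4–3.
Eli vs Dana: Eli wins 4–3.
Eli vs Ana: Ana wins 4–3.
Gus vs Ben: Gus wins 4–3.
Gus vs Hira: Gus wins 4–3.
Gus vs Dana: Dana wins 5–2.
Gus vs Ana: Ana wins 5–2.
Ben vs Hira: Ben wins 4–3.
Ben vs Dana: Ben wins 4–3.
Ben vs Ana: Ben wins 4–3.
Hira vs Dana: Hira wins 4–3.
Hira vs Ana: Ana wins 4–3.
Dana vs Ana: Dana wins 4–3.
No candidate beats all others: Eli beats Dana beats Gus beats Eli, a majority cycle.

No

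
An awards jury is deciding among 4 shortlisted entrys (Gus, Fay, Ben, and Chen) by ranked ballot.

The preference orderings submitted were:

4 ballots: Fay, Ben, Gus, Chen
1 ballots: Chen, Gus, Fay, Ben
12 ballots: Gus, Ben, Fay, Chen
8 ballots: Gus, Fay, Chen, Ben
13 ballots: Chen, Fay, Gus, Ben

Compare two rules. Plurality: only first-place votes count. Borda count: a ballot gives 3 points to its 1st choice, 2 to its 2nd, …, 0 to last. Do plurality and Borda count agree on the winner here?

Yes

Plurality first-place counts: Gus 20, Fay 4, Ben 0, Chen 14 → Gus.
Borda totals: Gus 79, Fay 67, Ben 32, Chen 50 → Gus.
The two rules agree on Gus.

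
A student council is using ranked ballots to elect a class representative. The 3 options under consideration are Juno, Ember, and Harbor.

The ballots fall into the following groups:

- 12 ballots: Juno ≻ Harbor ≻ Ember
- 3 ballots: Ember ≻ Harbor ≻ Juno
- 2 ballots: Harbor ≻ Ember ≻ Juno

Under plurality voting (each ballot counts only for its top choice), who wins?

Juno

First-place vote totals:
  Juno: 12
  Ember: 3
  Harbor: 2
Juno has the most first-place votes.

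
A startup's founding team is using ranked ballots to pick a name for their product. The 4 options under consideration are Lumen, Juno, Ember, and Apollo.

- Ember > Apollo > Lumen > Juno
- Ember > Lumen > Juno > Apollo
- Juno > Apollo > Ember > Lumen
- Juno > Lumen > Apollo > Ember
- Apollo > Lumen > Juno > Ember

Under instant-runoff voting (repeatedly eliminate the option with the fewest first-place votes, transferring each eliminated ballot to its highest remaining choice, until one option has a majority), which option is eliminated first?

Lumen

Round 1: Juno 2, Ember 2, Apollo 1, Lumen 0. Lumen has the fewest and is eliminated.
Round 2: Juno 2, Ember 2, Apollo 1. Apollo has the fewest and is eliminated.
Round 3: Juno 3, Ember 2. Juno has a majority.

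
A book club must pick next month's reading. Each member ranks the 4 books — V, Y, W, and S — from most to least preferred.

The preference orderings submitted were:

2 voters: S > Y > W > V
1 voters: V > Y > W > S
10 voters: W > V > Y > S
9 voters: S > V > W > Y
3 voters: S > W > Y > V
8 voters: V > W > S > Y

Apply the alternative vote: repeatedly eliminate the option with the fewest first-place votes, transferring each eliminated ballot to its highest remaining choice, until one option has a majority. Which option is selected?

Round 1: S 14, W 10, V 9, Y 0. Y has the fewest and is eliminated.
Round 2: S 14, W 10, V 9. V has the fewest and is eliminated.
Round 3: W 19, S 14. W has a majority.

W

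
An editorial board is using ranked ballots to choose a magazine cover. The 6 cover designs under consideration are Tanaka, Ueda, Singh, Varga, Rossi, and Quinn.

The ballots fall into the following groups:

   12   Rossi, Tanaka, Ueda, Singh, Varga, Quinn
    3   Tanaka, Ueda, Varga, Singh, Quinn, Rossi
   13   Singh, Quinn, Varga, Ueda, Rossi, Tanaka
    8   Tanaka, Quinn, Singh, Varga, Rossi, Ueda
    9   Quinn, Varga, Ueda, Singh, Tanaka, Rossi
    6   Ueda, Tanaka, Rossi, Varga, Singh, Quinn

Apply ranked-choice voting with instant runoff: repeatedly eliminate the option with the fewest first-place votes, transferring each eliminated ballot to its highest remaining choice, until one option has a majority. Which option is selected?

Round 1: Singh 13, Rossi 12, Tanaka 11, Quinn 9, Ueda 6, Varga 0. Varga has the fewest and is eliminated.
Round 2: Singh 13, Rossi 12, Tanaka 11, Quinn 9, Ueda 6. Ueda has the fewest and is eliminated.
Round 3: Tanaka 17, Singh 13, Rossi 12, Quinn 9. Quinn has the fewest and is eliminated.
Round 4: Singh 22, Tanaka 17, Rossi 12. Rossi has the fewest and is eliminated.
Round 5: Tanaka 29, Singh 22. Tanaka has a majority.

Tanaka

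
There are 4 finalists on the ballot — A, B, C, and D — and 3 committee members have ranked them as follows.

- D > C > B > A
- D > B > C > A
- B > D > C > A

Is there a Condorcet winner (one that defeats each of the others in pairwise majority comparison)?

Head-to-head results (3 voters total):
A vs B: B wins 3–0.
A vs C: C wins 3–0.
A vs D: D wins 3–0.
B vs C: B wins 2–1.
B vs D: D wins 2–1.
C vs D: D wins 3–0.
D beats each rival — A (3–0), B (2–1), C (3–0) — so D is the Condorcet winner.

Yes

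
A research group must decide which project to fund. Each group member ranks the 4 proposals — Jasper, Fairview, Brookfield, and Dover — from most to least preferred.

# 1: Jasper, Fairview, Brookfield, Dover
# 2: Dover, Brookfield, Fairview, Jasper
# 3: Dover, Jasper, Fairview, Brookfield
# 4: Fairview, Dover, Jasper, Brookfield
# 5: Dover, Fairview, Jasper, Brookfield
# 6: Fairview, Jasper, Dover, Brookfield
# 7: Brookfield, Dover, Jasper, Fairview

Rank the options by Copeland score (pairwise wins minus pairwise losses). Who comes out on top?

Pairwise results:
  Jasper vs Fairview: Fairview wins 4–3.
  Jasper vs Brookfield: Jasper wins 5–2.
  Jasper vs Dover: Dover wins 5–2.
  Fairview vs Brookfield: Fairview wins 5–2.
  Fairview vs Dover: Dover wins 4–3.
  Brookfield vs Dover: Dover wins 5–2.
Copeland scores (wins − losses):
  Jasper: 1 − 2 = -1
  Fairview: 2 − 1 = 1
  Brookfield: 0 − 3 = -3
  Dover: 3 − 0 = 3
Dover has the best Copeland score.

Dover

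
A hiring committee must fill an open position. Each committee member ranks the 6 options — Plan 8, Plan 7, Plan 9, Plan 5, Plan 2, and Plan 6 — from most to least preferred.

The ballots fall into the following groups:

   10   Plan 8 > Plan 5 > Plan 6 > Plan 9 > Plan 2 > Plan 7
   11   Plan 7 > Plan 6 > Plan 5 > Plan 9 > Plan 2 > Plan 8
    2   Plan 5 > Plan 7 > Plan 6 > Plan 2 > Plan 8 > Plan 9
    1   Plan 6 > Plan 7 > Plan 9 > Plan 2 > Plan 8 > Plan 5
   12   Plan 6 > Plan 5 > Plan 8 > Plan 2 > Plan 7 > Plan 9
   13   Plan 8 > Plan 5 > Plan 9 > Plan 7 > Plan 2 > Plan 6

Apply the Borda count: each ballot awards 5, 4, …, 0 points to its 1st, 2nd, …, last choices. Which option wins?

Borda scores:
  Plan 8: 10·5 + 11·0 + 2·1 + 1 + 12·3 + 13·5 = 154
  Plan 7: 10·0 + 11·5 + 2·4 + 4 + 12·1 + 13·2 = 105
  Plan 9: 10·2 + 11·2 + 2·0 + 3 + 12·0 + 13·3 = 84
  Plan 5: 10·4 + 11·3 + 2·5 + 0 + 12·4 + 13·4 = 183
  Plan 2: 10·1 + 11·1 + 2·2 + 2 + 12·2 + 13·1 = 64
  Plan 6: 10·3 + 11·4 + 2·3 + 5 + 12·5 + 13·0 = 145
Plan 5 has the highest total.

Plan 5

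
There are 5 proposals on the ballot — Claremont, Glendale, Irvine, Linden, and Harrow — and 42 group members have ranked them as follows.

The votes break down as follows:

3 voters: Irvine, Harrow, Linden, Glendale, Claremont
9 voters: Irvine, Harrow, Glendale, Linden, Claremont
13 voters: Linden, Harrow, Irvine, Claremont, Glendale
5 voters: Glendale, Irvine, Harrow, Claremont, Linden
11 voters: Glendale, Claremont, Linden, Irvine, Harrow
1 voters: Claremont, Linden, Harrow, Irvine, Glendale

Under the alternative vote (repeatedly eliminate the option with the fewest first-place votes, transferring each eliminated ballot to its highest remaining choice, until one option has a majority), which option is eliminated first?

Harrow

Round 1: Glendale 16, Linden 13, Irvine 12, Claremont 1, Harrow 0. Harrow has the fewest and is eliminated.
Round 2: Glendale 16, Linden 13, Irvine 12, Claremont 1. Claremont has the fewest and is eliminated.
Round 3: Glendale 16, Linden 14, Irvine 12. Irvine has the fewest and is eliminated.
Round 4: Glendale 25, Linden 17. Glendale has a majority.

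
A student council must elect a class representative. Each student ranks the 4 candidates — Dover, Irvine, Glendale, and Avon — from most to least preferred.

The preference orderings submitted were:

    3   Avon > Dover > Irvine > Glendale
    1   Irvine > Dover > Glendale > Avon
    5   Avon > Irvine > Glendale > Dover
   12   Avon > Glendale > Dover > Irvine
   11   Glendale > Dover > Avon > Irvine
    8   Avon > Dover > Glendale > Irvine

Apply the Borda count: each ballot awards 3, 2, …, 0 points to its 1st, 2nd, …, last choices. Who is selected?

Avon

Borda scores:
  Dover: 3·2 + 2 + 5·0 + 12·1 + 11·2 + 8·2 = 58
  Irvine: 3·1 + 3 + 5·2 + 12·0 + 11·0 + 8·0 = 16
  Glendale: 3·0 + 1 + 5·1 + 12·2 + 11·3 + 8·1 = 71
  Avon: 3·3 + 0 + 5·3 + 12·3 + 11·1 + 8·3 = 95
Avon has the highest total.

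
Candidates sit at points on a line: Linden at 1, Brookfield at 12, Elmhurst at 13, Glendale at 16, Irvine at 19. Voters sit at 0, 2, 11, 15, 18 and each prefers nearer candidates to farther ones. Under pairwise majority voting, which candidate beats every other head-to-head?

With single-peaked preferences on a line, the Condorcet winner is the candidate closest to the median voter.
The median voter (position 11) is closest to Brookfield at 12.
Check: Brookfield vs Linden — voters closer to Brookfield: 3 of 5.

Brookfield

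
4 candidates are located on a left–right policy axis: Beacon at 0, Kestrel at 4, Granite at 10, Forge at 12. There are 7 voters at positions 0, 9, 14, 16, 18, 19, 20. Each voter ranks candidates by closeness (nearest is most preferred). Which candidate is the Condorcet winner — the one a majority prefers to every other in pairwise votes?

Forge

With single-peaked preferences on a line, the Condorcet winner is the candidate closest to the median voter.
The median voter (position 16) is closest to Forge at 12.
Check: Forge vs Granite — voters closer to Forge: 5 of 7.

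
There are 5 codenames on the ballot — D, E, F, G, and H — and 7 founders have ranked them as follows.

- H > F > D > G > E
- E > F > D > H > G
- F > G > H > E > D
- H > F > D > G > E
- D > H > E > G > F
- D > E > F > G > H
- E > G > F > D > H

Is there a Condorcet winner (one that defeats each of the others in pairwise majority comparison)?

Head-to-head results (7 voters total):
D vs E: D wins 4–3.
D vs F: F wins 5–2.
D vs G: D wins 5–2.
D vs H: D wins 4–3.
E vs F: E wins 4–3.
E vs G: E wins 4–3.
E vs H: H wins 4–3.
F vs G: F wins 5–2.
F vs H: F wins 4–3.
G vs H: H wins 4–3.
No candidate beats all others: D beats E beats F beats D, a majority cycle.

No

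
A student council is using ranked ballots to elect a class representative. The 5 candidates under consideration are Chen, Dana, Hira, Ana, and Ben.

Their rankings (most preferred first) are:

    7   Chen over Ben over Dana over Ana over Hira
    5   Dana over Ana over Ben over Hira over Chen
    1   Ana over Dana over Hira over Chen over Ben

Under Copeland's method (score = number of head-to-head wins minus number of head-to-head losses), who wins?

Pairwise results:
  Chen vs Dana: Chen wins 7–6.
  Chen vs Hira: Chen wins 7–6.
  Chen vs Ana: Chen wins 7–6.
  Chen vs Ben: Chen wins 8–5.
  Dana vs Hira: Dana wins 13–0.
  Dana vs Ana: Dana wins 12–1.
  Dana vs Ben: Ben wins 7–6.
  Hira vs Ana: Ana wins 13–0.
  Hira vs Ben: Ben wins 12–1.
  Ana vs Ben: Ben wins 7–6.
Copeland scores (wins − losses):
  Chen: 4 − 0 = 4
  Dana: 2 − 2 = 0
  Hira: 0 − 4 = -4
  Ana: 1 − 3 = -2
  Ben: 3 − 1 = 2
Chen has the best Copeland score.

Chen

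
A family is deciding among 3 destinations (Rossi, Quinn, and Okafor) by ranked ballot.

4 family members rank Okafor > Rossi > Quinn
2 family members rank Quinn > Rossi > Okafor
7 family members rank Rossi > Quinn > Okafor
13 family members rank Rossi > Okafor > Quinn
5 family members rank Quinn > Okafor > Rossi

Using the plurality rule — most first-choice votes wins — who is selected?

Rossi

First-place vote totals:
  Rossi: 20
  Quinn: 7
  Okafor: 4
Rossi has the most first-place votes.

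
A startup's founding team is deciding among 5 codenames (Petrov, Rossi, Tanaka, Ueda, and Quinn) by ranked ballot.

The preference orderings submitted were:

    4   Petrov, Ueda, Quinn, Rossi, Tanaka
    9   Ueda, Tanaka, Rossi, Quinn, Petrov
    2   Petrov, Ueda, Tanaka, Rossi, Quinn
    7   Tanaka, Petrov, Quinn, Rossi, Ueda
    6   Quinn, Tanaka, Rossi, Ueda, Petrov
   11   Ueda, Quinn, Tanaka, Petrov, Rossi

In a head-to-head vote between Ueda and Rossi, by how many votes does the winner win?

13

Ballots ranking Ueda above Rossi: 4+9+2+11 = 26.
Ballots ranking Rossi above Ueda: 7+6 = 13.
Ueda wins 26–13, a margin of 13.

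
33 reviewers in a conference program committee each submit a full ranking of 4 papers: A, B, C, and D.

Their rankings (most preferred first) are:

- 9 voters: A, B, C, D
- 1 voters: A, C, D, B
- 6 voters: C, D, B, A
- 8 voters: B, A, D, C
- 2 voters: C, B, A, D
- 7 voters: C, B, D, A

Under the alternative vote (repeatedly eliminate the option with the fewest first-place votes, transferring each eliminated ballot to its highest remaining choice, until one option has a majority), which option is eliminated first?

Round 1: C 15, A 10, B 8, D 0. D has the fewest and is eliminated.
Round 2: C 15, A 10, B 8. B has the fewest and is eliminated.
Round 3: A 18, C 15. A has a majority.

D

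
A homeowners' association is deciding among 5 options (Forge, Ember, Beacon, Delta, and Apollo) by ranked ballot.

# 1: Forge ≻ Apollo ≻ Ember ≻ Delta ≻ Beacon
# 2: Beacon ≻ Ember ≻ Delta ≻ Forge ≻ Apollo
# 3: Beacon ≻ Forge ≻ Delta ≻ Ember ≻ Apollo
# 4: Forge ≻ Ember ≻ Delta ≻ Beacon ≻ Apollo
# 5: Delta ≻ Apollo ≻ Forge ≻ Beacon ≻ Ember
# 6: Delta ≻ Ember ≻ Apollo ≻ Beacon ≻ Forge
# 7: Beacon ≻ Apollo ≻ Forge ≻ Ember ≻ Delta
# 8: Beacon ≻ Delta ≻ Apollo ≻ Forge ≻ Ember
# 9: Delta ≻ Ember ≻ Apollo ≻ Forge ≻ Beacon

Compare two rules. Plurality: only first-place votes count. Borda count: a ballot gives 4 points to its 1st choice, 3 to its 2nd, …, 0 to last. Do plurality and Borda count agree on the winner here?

Plurality first-place counts: Forge 2, Ember 0, Beacon 4, Delta 3, Apollo 0 → Beacon.
Borda totals: Forge 18, Ember 16, Beacon 19, Delta 22, Apollo 15 → Delta.
The two rules disagree: plurality picks Beacon, Borda picks Delta.

No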